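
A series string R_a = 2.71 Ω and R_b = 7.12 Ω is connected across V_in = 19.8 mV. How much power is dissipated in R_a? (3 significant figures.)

P ≈ 11.0 µW

The common current is I = 19.8/9.830 = 2.014 mA.
P(R_a) = I²·R_a = (2.014)² × 2.71 = 10.99 µW.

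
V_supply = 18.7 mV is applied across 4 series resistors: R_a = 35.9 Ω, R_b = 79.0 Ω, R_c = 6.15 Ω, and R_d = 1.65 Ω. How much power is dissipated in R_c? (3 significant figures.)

ΣR = 122.7 Ω → I = 18.7/122.7 = 0.1524 mA.
P = I²R = 0.02323 × 6.15 = 0.1428 µW.

P ≈ 0.143 µW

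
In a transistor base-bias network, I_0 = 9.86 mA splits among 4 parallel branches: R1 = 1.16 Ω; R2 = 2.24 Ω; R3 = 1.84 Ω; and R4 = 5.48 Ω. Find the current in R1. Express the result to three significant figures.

I ≈ 4.18 mA

Total conductance ΣG = 1/1.16 + 1/2.24 + 1/1.84 + 1/5.48 = 2.034 (units of 1/Ω).
Current divider: I(R1) = I_0 · G_k/ΣG = 9.86 × (0.8621/2.034) = 9.86 × 0.4237 = 4.178 mA.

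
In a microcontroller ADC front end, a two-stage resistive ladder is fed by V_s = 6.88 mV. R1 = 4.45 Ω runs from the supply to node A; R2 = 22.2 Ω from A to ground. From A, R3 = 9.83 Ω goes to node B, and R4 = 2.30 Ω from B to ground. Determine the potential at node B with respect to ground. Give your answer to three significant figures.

Looking into the second stage from A: R3 + R4 = 12.13 Ω appears in parallel with R2.
R2 ‖ (R3+R4) = 7.844 Ω.
First divider: V_A = V_s · 7.844/(4.45 + 7.844) = 4.390 mV.
Then the unloaded second divider: V_B = V_A × R4/(R3+R4) = 4.390 × 0.1896 = 0.8323 mV.

V_B ≈ 0.832 mV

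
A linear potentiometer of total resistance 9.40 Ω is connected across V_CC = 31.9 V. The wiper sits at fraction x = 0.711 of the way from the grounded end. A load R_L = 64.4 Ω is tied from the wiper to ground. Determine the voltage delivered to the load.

V_out ≈ 22.0 V

The pot divides into 2.717 Ω above the wiper and 6.683 Ω below.
R_L loads the lower segment: effective lower R = 6.055 Ω.
Then V_out = V_CC · 6.055/(2.717 + 6.055) = 22.02 V.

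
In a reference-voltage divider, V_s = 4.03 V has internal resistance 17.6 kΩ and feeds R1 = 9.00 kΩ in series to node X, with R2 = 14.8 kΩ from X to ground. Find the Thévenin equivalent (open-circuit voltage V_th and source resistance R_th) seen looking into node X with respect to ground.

R1' = 17.6 + 9.00 = 26.60 kΩ (source resistance + R1).
V_th is the unloaded tap voltage: V_s · R2/(R1'+R2) = 4.03 × 0.3575 = 1.441 V.
Looking into X with the source shorted: R_th = R1'·R2/(R1'+R2) = 26.60 × 14.8/41.40 = 9.509 kΩ.

V_th ≈ 1.44 V, R_th ≈ 9.51 kΩ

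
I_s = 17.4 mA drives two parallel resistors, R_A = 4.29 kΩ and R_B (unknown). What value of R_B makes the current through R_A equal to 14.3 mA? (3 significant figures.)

R_B ≈ 19.8 kΩ

The fraction through R_A equals R_B/(R_A+R_B).
With f = 0.8218, R_B = R_A · f/(1−f) = 4.29 × 4.613 = 19.79 kΩ.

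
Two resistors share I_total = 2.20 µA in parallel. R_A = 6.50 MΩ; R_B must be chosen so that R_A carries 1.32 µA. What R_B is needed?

R_B ≈ 9.75 MΩ

In a two-way split, I_A/I_total = R_B/(R_A + R_B).
With f = 0.6000, R_B = R_A · f/(1−f) = 6.50 × 1.500 = 9.750 MΩ.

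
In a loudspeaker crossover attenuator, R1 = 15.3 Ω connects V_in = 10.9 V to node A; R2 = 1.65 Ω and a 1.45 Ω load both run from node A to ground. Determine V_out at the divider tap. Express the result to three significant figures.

First combine the lower leg with the load: R2 ‖ R_L = 0.7718 Ω.
Then V_out = V_in · R2'/(R1 + R2') = 10.9 × 0.7718/16.07 = 0.5234 V.

V_out ≈ 0.523 V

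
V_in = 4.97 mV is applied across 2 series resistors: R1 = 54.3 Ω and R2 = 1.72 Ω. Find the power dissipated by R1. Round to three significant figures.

P ≈ 0.427 µW

ΣR = 56.02 Ω → I = 4.97/56.02 = 0.08872 mA.
P(R1) = I²·R1 = (0.08872)² × 54.3 = 0.4274 µW.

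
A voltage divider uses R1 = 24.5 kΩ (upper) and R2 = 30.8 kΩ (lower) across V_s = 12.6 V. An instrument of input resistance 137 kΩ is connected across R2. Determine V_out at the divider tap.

The load sits in parallel with R2, giving an effective lower resistance R2' = R2·R_L/(R2+R_L) = 25.15 kΩ.
Then V_out = V_s · R2'/(R1 + R2') = 12.6 × 25.15/49.65 = 6.382 V.
(Unloaded it would be 7.02 V; the load pulls it down.)

V_out ≈ 6.38 V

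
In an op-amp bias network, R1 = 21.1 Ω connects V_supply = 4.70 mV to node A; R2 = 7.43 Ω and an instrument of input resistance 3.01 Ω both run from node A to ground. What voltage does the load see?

First combine the lower leg with the load: R2 ‖ R_L = 2.142 Ω.
Then V_out = V_supply · R2'/(R1 + R2') = 4.70 × 2.142/23.24 = 0.4332 mV.

V_out ≈ 0.433 mV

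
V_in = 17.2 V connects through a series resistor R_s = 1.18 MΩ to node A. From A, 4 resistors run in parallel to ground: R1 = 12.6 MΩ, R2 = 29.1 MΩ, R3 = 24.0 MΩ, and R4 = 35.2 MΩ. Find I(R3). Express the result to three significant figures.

I ≈ 0.589 µA

Parallel bank: R_p = 1/(1/12.6 + 1/29.1 + 1/24.0 + 1/35.2) = 5.441 MΩ.
V_A by voltage divider: V_A = 17.2 × 5.441/(1.18 + 5.441) = 14.13 V.
Branch current I = V_A/R3 = 14.13/24.0 = 0.5889 µA.
(Check via current divider: I_total = 2.598 µA; share G_k/ΣG = 0.2267 → same result.)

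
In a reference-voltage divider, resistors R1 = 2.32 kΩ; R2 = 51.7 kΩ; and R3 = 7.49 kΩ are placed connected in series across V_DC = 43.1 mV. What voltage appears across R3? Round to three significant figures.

ΣR = 2.32 + 51.7 + 7.49 = 61.51 kΩ.
V = V_DC · R/ΣR = 43.1 × 0.1218 = 5.248 mV.

V ≈ 5.25 mV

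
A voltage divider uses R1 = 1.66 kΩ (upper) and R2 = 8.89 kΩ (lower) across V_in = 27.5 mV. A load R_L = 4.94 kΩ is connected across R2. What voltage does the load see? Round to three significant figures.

V_out ≈ 18.1 mV

R2 ‖ R_L = (8.89 × 4.94)/(8.89 + 4.94) = 3.175 kΩ.
Now apply the divider: V_out = 27.5 × 0.6567 = 18.06 mV.
(Unloaded it would be 23.2 mV; the load pulls it down.)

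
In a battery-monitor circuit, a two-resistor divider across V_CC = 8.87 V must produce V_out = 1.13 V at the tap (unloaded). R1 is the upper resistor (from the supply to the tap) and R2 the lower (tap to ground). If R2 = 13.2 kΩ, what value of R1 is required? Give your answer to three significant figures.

V_out/V_CC = R2/(R1+R2) = 0.1274.
Rearranging, R1 = R2·(1−k)/k = 13.2 × 6.850 = 90.41 kΩ.

R1 ≈ 90.4 kΩ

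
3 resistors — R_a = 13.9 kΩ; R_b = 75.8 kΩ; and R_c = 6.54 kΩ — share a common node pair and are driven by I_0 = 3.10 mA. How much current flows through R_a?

Total conductance ΣG = 1/13.9 + 1/75.8 + 1/6.54 = 0.2380 (units of 1/kΩ).
Current divider: I(R_a) = I_0 · G_k/ΣG = 3.10 × (0.07194/0.2380) = 3.10 × 0.3022 = 0.9369 mA.

I ≈ 0.937 mA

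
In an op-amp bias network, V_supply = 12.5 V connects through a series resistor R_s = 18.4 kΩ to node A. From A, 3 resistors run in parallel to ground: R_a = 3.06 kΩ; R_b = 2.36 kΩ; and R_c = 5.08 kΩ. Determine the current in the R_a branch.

Parallel bank: R_p = 1/(1/3.06 + 1/2.36 + 1/5.08) = 1.056 kΩ.
V_A = 12.5 × 1.056/19.46 = 0.6782 V.
I(R_a) = V_A / R_a = 0.6782/3.06 = 0.2216 mA.

I ≈ 0.222 mA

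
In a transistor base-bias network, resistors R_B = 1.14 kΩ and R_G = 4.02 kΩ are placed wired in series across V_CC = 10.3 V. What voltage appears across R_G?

ΣR = 1.14 + 4.02 = 5.160 kΩ.
Voltage divider: V = V_CC · (4.020 / 5.160) = 10.3 × 0.7791 = 8.024 V.

V ≈ 8.02 V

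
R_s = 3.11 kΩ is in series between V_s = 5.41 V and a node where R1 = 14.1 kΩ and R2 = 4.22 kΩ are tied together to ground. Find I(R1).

I ≈ 0.196 mA

Combine the parallel branches: R_p = (1/14.1 + 1/4.22)⁻¹ = 3.248 kΩ.
V_A by voltage divider: V_A = 5.41 × 3.248/(3.11 + 3.248) = 2.764 V.
Branch current I = V_A/R1 = 2.764/14.1 = 0.1960 mA.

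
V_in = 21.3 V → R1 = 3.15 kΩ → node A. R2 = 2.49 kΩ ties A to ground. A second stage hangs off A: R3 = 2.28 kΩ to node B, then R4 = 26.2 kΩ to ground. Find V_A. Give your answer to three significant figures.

V_A ≈ 8.97 V

Node A sees R2 in parallel with the series input of stage 2, R3 + R4 = 28.48 kΩ.
R2 ‖ (R3+R4) = 2.290 kΩ.
V_A = 21.3 × 2.290/(3.15 + 2.290) = 8.966 V.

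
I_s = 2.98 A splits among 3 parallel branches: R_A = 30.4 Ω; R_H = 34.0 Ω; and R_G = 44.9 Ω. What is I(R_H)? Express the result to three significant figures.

ΣG = 1/30.4 + 1/34.0 + 1/44.9 = 0.08458.
Current divider: I(R_H) = I_s · G_k/ΣG = 2.98 × (0.02941/0.08458) = 2.98 × 0.3477 = 1.036 A.

I ≈ 1.04 A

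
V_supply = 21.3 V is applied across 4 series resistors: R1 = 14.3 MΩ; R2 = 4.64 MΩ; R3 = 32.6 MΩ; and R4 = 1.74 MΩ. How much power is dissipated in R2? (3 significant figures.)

P ≈ 0.742 µW

The common current is I = 21.3/53.28 = 0.3998 µA.
P(R2) = I²·R2 = (0.3998)² × 4.64 = 0.7416 µW.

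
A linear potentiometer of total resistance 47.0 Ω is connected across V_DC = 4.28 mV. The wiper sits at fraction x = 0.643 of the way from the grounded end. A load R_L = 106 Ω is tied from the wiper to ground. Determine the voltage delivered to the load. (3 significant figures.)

Lower segment x·R_p = 30.22 Ω; upper segment (1−x)·R_p = 16.78 Ω.
(x·R_p) ‖ R_L = 23.52 Ω.
V_out = 4.28 × 23.52/(16.78 + 23.52) = 2.498 mV.

V_out ≈ 2.50 mV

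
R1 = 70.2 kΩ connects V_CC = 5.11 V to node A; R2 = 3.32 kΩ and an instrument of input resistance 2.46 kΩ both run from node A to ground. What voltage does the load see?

R2 ‖ R_L = (3.32 × 2.46)/(3.32 + 2.46) = 1.413 kΩ.
Voltage divider with the loaded lower leg: V_out = 5.11 × 1.413/(70.2 + 1.413) = 5.11 × 0.01973 = 0.1008 V.

V_out ≈ 0.101 V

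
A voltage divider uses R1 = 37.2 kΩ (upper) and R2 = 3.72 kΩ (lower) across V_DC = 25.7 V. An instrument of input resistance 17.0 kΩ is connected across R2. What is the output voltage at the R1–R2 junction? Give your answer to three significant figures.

R2 ‖ R_L = (3.72 × 17.0)/(3.72 + 17.0) = 3.052 kΩ.
Then V_out = V_DC · R2'/(R1 + R2') = 25.7 × 3.052/40.25 = 1.949 V.

V_out ≈ 1.95 V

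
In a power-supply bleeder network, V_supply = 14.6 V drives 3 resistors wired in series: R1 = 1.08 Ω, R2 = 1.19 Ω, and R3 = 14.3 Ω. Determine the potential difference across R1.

V ≈ 0.952 V

Total series resistance ΣR = 1.08 + 1.19 + 14.3 = 16.57 Ω.
Voltage divider: V = V_supply · (1.080 / 16.57) = 14.6 × 0.06518 = 0.9516 V.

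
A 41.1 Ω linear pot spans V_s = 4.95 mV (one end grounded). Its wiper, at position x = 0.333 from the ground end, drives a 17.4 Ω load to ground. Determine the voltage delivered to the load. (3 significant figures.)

V_out ≈ 1.08 mV

Split the track: R_lower = x·R_p = 13.69 Ω, R_upper = (1−x)·R_p = 27.41 Ω.
R_L loads the lower segment: effective lower R = 7.661 Ω.
V_out = 4.95 × 7.661/(27.41 + 7.661) = 1.081 mV.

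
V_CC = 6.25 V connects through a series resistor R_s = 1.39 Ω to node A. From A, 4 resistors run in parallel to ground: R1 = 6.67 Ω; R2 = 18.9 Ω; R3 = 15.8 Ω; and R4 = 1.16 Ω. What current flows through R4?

Combine the parallel branches: R_p = (1/6.67 + 1/18.9 + 1/15.8 + 1/1.16)⁻¹ = 0.8864 Ω.
Node voltage V_A = V_CC · R_p/(R_s + R_p) = 6.25 × 0.3894 = 2.434 V.
Branch current I = V_A/R4 = 2.434/1.16 = 2.098 A.

I ≈ 2.10 A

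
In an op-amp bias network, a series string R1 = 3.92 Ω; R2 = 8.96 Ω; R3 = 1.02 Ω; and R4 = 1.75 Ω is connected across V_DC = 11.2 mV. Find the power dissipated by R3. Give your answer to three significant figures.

ΣR = 15.65 Ω → I = 11.2/15.65 = 0.7157 mA.
P = I²R = 0.5122 × 1.02 = 0.5224 µW.

P ≈ 0.522 µW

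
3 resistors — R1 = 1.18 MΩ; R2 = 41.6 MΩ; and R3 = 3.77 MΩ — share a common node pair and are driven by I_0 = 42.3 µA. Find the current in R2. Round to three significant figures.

Total conductance ΣG = 1/1.18 + 1/41.6 + 1/3.77 = 1.137 (units of 1/MΩ).
Current divider: I(R2) = I_0 · G_k/ΣG = 42.3 × (0.02404/1.137) = 42.3 × 0.02115 = 0.8945 µA.

I ≈ 0.895 µA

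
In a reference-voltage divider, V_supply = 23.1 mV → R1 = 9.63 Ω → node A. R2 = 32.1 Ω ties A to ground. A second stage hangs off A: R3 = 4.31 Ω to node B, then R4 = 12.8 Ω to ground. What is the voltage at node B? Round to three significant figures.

V_B ≈ 9.28 mV

The second stage (R3 + R4 = 17.11 Ω) loads node A in parallel with R2.
R2 ‖ (R3+R4) = 11.16 Ω.
So V_A = 23.1 × 0.5368 = 12.40 mV.
V_B = V_A × 0.7481 = 9.277 mV.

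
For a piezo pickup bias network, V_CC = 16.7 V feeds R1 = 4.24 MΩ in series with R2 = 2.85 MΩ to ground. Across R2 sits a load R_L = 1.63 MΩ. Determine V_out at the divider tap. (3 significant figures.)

V_out ≈ 3.28 V

First combine the lower leg with the load: R2 ‖ R_L = 1.037 MΩ.
Voltage divider with the loaded lower leg: V_out = 16.7 × 1.037/(4.24 + 1.037) = 16.7 × 0.1965 = 3.282 V.
(Unloaded it would be 6.71 V; the load pulls it down.)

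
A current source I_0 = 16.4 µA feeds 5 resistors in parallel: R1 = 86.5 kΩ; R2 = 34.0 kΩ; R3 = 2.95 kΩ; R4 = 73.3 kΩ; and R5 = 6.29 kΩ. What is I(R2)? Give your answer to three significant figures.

I ≈ 0.873 µA

Total conductance ΣG = 1/86.5 + 1/34.0 + 1/2.95 + 1/73.3 + 1/6.29 = 0.5526 (units of 1/kΩ).
R2 takes the fraction G_k/ΣG = 0.02941/0.5526 = 0.05323, so I = 16.4 × 0.05323 = 0.8729 µA.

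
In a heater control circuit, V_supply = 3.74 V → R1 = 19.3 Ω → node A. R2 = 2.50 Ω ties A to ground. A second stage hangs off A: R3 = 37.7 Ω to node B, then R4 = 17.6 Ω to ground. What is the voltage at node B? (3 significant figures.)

The second stage (R3 + R4 = 55.30 Ω) loads node A in parallel with R2.
Effective lower resistance at A: R2 ‖ 55.30 = 2.392 Ω.
V_A = 3.74 × 2.392/(19.3 + 2.392) = 0.4124 V.
Stage 2 is unloaded, so V_B = V_A · R4/(R3+R4) = 0.4124 × 17.6/55.30 = 0.1313 V.

V_B ≈ 0.131 V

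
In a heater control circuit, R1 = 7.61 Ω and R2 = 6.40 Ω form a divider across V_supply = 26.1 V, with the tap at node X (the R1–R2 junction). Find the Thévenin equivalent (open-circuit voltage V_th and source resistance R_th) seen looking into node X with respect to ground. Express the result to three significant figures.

Open-circuit (no load on X): V_th = V_supply · R2/(R1 + R2) = 26.1 × 6.40/(7.610 + 6.40) = 11.92 V.
With V_supply suppressed (replaced by a short), R_th = R1 ‖ R2 = (7.610 × 6.40)/(7.610 + 6.40) = 3.476 Ω.

V_th ≈ 11.9 V, R_th ≈ 3.48 Ω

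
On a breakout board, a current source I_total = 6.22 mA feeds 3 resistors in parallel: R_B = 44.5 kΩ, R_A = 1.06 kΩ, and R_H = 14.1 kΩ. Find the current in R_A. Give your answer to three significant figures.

I ≈ 5.66 mA

ΣG = 1/44.5 + 1/1.06 + 1/14.1 = 1.037.
R_A takes the fraction G_k/ΣG = 0.9434/1.037 = 0.9099, so I = 6.22 × 0.9099 = 5.660 mA.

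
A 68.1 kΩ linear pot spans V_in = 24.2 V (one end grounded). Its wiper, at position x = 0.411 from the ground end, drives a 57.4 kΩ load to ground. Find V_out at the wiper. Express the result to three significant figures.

V_out ≈ 7.73 V

The pot divides into 40.11 kΩ above the wiper and 27.99 kΩ below.
Lower segment in parallel with the load: 27.99 ‖ 57.4 = 18.81 kΩ.
Loaded-divider output: V_out = 24.2 × 0.3193 = 7.727 V.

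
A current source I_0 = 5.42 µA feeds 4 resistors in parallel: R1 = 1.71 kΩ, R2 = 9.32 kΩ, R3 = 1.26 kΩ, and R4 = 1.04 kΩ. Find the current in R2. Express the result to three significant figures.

I ≈ 0.238 µA

Conductances: ΣG = 1/1.71 + 1/9.32 + 1/1.26 + 1/1.04 = 2.447 (1/kΩ).
By the current-divider rule, I = I_0 · G_k/ΣG = 5.42 × 0.04384 = 0.2376 µA.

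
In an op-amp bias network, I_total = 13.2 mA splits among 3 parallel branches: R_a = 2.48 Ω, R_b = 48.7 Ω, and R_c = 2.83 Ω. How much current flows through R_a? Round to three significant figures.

Conductances: ΣG = 1/2.48 + 1/48.7 + 1/2.83 = 0.7771 (1/Ω).
Current divider: I(R_a) = I_total · G_k/ΣG = 13.2 × (0.4032/0.7771) = 13.2 × 0.5189 = 6.849 mA.

I ≈ 6.85 mA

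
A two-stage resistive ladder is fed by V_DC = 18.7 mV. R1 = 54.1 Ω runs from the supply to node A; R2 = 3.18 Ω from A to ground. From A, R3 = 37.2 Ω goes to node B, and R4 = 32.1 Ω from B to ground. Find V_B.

Node A sees R2 in parallel with the series input of stage 2, R3 + R4 = 69.30 Ω.
R2 ‖ (R3+R4) = 3.040 Ω.
First divider: V_A = V_DC · 3.040/(54.1 + 3.040) = 0.9950 mV.
Then the unloaded second divider: V_B = V_A × R4/(R3+R4) = 0.9950 × 0.4632 = 0.4609 mV.

V_B ≈ 0.461 mV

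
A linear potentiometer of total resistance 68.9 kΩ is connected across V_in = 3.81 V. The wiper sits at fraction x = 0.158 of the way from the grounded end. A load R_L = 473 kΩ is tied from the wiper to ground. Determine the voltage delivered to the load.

Split the track: R_lower = x·R_p = 10.89 kΩ, R_upper = (1−x)·R_p = 58.01 kΩ.
R_L loads the lower segment: effective lower R = 10.64 kΩ.
V_out = 3.81 × 10.64/(58.01 + 10.64) = 0.5905 V.
(Unloaded: V_out = x·V_in = 0.602 V.)

V_out ≈ 0.591 V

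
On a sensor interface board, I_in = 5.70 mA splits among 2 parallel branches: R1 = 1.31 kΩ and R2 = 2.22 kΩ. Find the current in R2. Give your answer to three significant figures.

I ≈ 2.12 mA

With just two branches, the current splits inversely with resistance.
I(R2) = 5.70 × 1.31/(1.31 + 2.22) = 5.70 × 0.3711 = 2.115 mA.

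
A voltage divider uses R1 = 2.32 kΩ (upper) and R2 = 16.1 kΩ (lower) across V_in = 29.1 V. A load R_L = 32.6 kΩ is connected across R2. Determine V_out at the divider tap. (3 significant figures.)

V_out ≈ 23.9 V

R2 ‖ R_L = (16.1 × 32.6)/(16.1 + 32.6) = 10.78 kΩ.
Now apply the divider: V_out = 29.1 × 0.8229 = 23.95 V.
(Unloaded it would be 25.4 V; the load pulls it down.)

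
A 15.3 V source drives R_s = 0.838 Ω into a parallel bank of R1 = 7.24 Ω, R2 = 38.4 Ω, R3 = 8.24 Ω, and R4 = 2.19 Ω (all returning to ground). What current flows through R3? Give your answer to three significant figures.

I ≈ 1.14 A

Parallel bank: R_p = 1/(1/7.24 + 1/38.4 + 1/8.24 + 1/2.19) = 1.347 Ω.
V_A by voltage divider: V_A = 15.3 × 1.347/(0.838 + 1.347) = 9.433 V.
I(R3) = V_A / R3 = 9.433/8.24 = 1.145 A.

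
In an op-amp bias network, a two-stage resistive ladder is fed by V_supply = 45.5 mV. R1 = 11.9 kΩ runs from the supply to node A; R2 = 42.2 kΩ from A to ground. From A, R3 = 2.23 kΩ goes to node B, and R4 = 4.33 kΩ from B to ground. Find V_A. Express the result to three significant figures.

V_A ≈ 14.7 mV

Node A sees R2 in parallel with the series input of stage 2, R3 + R4 = 6.560 kΩ.
Effective lower resistance at A: R2 ‖ 6.560 = 5.677 kΩ.
V_A = 45.5 × 5.677/(11.9 + 5.677) = 14.70 mV.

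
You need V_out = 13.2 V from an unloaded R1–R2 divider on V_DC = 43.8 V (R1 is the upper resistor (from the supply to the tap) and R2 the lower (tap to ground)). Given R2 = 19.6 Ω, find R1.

R1 ≈ 45.4 Ω

The divider ratio is R2/(R1+R2) = 13.2/43.8 = 0.3014.
Rearranging, R1 = R2·(1−k)/k = 19.6 × 2.318 = 45.44 Ω.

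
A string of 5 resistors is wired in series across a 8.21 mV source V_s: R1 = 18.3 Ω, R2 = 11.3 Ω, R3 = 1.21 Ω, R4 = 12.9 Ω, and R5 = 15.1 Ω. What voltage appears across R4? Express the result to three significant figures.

Total series resistance ΣR = 18.3 + 11.3 + 1.21 + 12.9 + 15.1 = 58.81 Ω.
Voltage divider: V = V_s · (12.90 / 58.81) = 8.21 × 0.2194 = 1.801 mV.

V ≈ 1.80 mV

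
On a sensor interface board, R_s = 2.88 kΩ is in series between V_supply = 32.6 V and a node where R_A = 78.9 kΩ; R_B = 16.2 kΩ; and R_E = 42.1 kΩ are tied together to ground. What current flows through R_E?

I ≈ 0.604 mA

Equivalent of the parallel group: R_p = 10.19 kΩ.
Node voltage V_A = V_supply · R_p/(R_s + R_p) = 32.6 × 0.7796 = 25.42 V.
Branch current I = V_A/R_E = 25.42/42.1 = 0.6037 mA.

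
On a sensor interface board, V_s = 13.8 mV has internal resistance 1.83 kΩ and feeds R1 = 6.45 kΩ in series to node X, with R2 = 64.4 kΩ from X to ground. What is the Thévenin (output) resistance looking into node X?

R_th ≈ 7.34 kΩ

R1' = 1.83 + 6.45 = 8.280 kΩ (source resistance + R1).
Looking into X with the source shorted: R_th = R1'·R2/(R1'+R2) = 8.280 × 64.4/72.68 = 7.337 kΩ.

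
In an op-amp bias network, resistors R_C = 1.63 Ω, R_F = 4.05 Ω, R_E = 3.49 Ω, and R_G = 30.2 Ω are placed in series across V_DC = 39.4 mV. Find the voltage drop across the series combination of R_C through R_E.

Series total: ΣR = 1.63 + 4.05 + 3.49 + 30.2 = 39.37 Ω.
R_{R_C..R_E} = 1.63 + 4.05 + 3.49 = 9.170 Ω.
V = V_DC · R/ΣR = 39.4 × 0.2329 = 9.177 mV.

V ≈ 9.18 mV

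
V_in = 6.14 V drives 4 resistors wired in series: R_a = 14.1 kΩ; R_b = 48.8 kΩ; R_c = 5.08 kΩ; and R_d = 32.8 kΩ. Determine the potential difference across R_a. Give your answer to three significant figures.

V ≈ 0.859 V

Total series resistance ΣR = 14.1 + 48.8 + 5.08 + 32.8 = 100.8 kΩ.
Voltage divider: V = V_in · (14.10 / 100.8) = 6.14 × 0.1399 = 0.8590 V.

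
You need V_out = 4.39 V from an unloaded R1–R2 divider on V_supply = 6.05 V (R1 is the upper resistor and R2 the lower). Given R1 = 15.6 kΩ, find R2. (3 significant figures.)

R2 ≈ 41.3 kΩ

The divider ratio is R2/(R1+R2) = 4.39/6.05 = 0.7256.
R2 = R1 · 0.7256/(1 − 0.7256) = 41.26 kΩ.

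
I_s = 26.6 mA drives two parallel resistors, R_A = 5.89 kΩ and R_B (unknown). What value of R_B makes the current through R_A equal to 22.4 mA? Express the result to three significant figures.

R_B ≈ 31.4 kΩ

The fraction through R_A equals R_B/(R_A+R_B).
With f = 0.8421, R_B = R_A · f/(1−f) = 5.89 × 5.333 = 31.41 kΩ.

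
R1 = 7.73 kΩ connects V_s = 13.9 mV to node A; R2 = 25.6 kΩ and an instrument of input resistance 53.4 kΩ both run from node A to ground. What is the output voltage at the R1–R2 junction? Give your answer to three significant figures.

V_out ≈ 9.61 mV

The load sits in parallel with R2, giving an effective lower resistance R2' = R2·R_L/(R2+R_L) = 17.30 kΩ.
Then V_out = V_s · R2'/(R1 + R2') = 13.9 × 17.30/25.03 = 9.608 mV.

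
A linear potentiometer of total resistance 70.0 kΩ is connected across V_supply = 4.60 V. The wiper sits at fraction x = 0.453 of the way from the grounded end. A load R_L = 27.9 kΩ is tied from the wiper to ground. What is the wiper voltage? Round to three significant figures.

V_out ≈ 1.28 V

The pot divides into 38.29 kΩ above the wiper and 31.71 kΩ below.
R_L loads the lower segment: effective lower R = 14.84 kΩ.
Then V_out = V_supply · 14.84/(38.29 + 14.84) = 1.285 V.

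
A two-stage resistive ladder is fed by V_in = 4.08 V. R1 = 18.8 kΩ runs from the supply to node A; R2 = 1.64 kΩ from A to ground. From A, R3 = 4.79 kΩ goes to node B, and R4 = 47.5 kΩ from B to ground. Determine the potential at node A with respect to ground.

The second stage (R3 + R4 = 52.29 kΩ) loads node A in parallel with R2.
R2 ‖ (R3+R4) = 1.590 kΩ.
So V_A = 4.08 × 0.07799 = 0.3182 V.

V_A ≈ 0.318 V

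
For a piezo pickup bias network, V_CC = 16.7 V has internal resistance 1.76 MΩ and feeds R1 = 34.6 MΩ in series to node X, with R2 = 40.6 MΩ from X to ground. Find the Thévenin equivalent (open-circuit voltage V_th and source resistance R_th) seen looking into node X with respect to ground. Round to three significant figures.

V_th ≈ 8.81 V, R_th ≈ 19.2 MΩ

R1' = 1.76 + 34.6 = 36.36 MΩ (source resistance + R1).
Open-circuit (no load on X): V_th = V_CC · R2/(R1' + R2) = 16.7 × 40.6/(36.36 + 40.6) = 8.810 V.
Zeroing V_CC shorts the top of R1' to ground, so R_th = R1' ‖ R2 = 19.18 MΩ.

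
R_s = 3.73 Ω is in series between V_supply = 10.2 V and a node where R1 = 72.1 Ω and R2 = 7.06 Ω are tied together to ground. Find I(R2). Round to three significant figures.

I ≈ 0.914 A

Combine the parallel branches: R_p = (1/72.1 + 1/7.06)⁻¹ = 6.430 Ω.
Node voltage V_A = V_supply · R_p/(R_s + R_p) = 10.2 × 0.6329 = 6.455 V.
I(R2) = V_A / R2 = 6.455/7.06 = 0.9144 A.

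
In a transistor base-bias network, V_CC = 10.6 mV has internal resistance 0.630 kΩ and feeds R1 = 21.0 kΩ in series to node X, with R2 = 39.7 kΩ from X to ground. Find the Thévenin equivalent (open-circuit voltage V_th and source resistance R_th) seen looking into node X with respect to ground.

V_th ≈ 6.86 mV, R_th ≈ 14.0 kΩ

R1' = 0.630 + 21.0 = 21.63 kΩ (source resistance + R1).
With X open, the divider is unloaded: V_th = 10.6 × 39.7/61.33 = 6.862 mV.
Zeroing V_CC shorts the top of R1' to ground, so R_th = R1' ‖ R2 = 14.00 kΩ.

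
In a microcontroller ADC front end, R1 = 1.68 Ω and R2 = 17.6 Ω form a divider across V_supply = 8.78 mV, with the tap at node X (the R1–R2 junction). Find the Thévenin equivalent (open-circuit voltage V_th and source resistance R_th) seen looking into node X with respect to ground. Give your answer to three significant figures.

V_th ≈ 8.01 mV, R_th ≈ 1.53 Ω

With X open, the divider is unloaded: V_th = 8.78 × 17.6/19.28 = 8.015 mV.
With V_supply suppressed (replaced by a short), R_th = R1 ‖ R2 = (1.680 × 17.6)/(1.680 + 17.6) = 1.534 Ω.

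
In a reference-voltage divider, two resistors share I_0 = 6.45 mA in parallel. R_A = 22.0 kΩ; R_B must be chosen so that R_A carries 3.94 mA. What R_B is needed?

R_B ≈ 34.5 kΩ

The fraction through R_A equals R_B/(R_A+R_B).
With f = 0.6109, R_B = R_A · f/(1−f) = 22.0 × 1.570 = 34.53 kΩ.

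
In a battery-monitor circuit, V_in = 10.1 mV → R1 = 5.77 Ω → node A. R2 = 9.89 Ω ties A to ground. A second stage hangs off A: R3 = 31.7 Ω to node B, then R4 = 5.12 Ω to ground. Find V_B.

Looking into the second stage from A: R3 + R4 = 36.82 Ω appears in parallel with R2.
R2 ‖ (R3+R4) = 7.796 Ω.
V_A = 10.1 × 7.796/(5.77 + 7.796) = 5.804 mV.
V_B = V_A × 0.1391 = 0.8071 mV.

V_B ≈ 0.807 mV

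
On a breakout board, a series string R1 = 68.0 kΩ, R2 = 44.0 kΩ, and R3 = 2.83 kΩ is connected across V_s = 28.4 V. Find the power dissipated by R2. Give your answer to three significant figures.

Series current I = V_s/ΣR = 28.4/114.8 = 0.2473 mA.
P(R2) = I²·R2 = (0.2473)² × 44.0 = 2.691 mW.

P ≈ 2.69 mW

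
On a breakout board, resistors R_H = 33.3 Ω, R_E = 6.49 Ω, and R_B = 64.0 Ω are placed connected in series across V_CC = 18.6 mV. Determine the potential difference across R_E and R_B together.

Series total: ΣR = 33.3 + 6.49 + 64.0 = 103.8 Ω.
R_{R_E..R_B} = 6.49 + 64.0 = 70.49 Ω.
By the voltage-divider rule, V = 18.6 × 70.49/103.8 = 12.63 mV.

V ≈ 12.6 mV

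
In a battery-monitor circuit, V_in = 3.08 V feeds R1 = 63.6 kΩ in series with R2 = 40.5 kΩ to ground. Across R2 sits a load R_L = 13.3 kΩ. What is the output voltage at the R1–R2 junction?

The load sits in parallel with R2, giving an effective lower resistance R2' = R2·R_L/(R2+R_L) = 10.01 kΩ.
Voltage divider with the loaded lower leg: V_out = 3.08 × 10.01/(63.6 + 10.01) = 3.08 × 0.1360 = 0.4189 V.
(Unloaded it would be 1.20 V; the load pulls it down.)

V_out ≈ 0.419 V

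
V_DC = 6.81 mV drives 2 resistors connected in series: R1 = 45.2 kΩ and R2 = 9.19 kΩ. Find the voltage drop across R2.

V ≈ 1.15 mV

Series total: ΣR = 45.2 + 9.19 = 54.39 kΩ.
Voltage divider: V = V_DC · (9.190 / 54.39) = 6.81 × 0.1690 = 1.151 mV.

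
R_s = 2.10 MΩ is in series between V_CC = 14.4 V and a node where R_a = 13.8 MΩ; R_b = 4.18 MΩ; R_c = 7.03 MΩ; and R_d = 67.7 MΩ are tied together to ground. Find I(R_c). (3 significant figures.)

Combine the parallel branches: R_p = (1/13.8 + 1/4.18 + 1/7.03 + 1/67.7)⁻¹ = 2.133 MΩ.
V_A = 14.4 × 2.133/4.233 = 7.257 V.
Branch current I = V_A/R_c = 7.257/7.03 = 1.032 µA.
(Check via current divider: I_total = 3.401 µA; share G_k/ΣG = 0.3035 → same result.)

I ≈ 1.03 µA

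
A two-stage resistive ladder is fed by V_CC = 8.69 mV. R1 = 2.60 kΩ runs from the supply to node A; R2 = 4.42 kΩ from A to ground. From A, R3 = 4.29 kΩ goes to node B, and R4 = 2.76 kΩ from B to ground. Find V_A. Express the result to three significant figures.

V_A ≈ 4.44 mV

Looking into the second stage from A: R3 + R4 = 7.050 kΩ appears in parallel with R2.
R2 ‖ (R3+R4) = 2.717 kΩ.
First divider: V_A = V_CC · 2.717/(2.60 + 2.717) = 4.440 mV.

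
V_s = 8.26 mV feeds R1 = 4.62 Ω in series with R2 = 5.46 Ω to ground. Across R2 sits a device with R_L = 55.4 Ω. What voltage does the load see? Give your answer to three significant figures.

V_out ≈ 4.28 mV

First combine the lower leg with the load: R2 ‖ R_L = 4.970 Ω.
Then V_out = V_s · R2'/(R1 + R2') = 8.26 × 4.970/9.590 = 4.281 mV.
(Unloaded it would be 4.47 mV; the load pulls it down.)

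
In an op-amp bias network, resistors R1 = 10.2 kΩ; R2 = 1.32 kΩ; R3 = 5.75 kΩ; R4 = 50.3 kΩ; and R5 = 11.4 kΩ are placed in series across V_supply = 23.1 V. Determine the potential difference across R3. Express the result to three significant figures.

V ≈ 1.68 V

ΣR = 10.2 + 1.32 + 5.75 + 50.3 + 11.4 = 78.97 kΩ.
V = V_supply · R/ΣR = 23.1 × 0.07281 = 1.682 V.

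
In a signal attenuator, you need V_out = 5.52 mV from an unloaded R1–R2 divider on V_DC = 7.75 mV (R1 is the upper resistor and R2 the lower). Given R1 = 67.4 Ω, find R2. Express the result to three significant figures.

V_out/V_DC = R2/(R1+R2) = 0.7123.
R2 = R1 · 0.7123/(1 − 0.7123) = 166.8 Ω.

R2 ≈ 167 Ω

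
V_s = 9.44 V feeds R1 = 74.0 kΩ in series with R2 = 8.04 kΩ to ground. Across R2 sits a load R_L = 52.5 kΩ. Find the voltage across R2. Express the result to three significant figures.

V_out ≈ 0.813 V

The load sits in parallel with R2, giving an effective lower resistance R2' = R2·R_L/(R2+R_L) = 6.972 kΩ.
Voltage divider with the loaded lower leg: V_out = 9.44 × 6.972/(74.0 + 6.972) = 9.44 × 0.08611 = 0.8128 V.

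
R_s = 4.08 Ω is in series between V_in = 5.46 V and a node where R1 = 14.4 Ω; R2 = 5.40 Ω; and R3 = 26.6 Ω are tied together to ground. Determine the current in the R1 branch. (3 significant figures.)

I ≈ 0.173 A

Parallel bank: R_p = 1/(1/14.4 + 1/5.40 + 1/26.6) = 3.422 Ω.
V_A = 5.46 × 3.422/7.502 = 2.491 V.
I(R1) = V_A / R1 = 2.491/14.4 = 0.1730 A.
(Equivalently: I_total = 0.7278 A, then current-divider fraction G_k/ΣG = 0.2376.)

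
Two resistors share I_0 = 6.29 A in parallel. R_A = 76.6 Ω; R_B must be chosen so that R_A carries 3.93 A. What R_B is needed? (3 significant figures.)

R_B ≈ 128 Ω

Two-branch current divider: I_A = I_0 · R_B/(R_A + R_B).
With f = 0.6248, R_B = R_A · f/(1−f) = 76.6 × 1.665 = 127.6 Ω.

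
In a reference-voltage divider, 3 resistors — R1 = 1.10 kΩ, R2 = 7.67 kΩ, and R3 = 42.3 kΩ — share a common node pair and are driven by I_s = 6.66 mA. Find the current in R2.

Total conductance ΣG = 1/1.10 + 1/7.67 + 1/42.3 = 1.063 (units of 1/kΩ).
Current divider: I(R2) = I_s · G_k/ΣG = 6.66 × (0.1304/1.063) = 6.66 × 0.1226 = 0.8168 mA.

I ≈ 0.817 mA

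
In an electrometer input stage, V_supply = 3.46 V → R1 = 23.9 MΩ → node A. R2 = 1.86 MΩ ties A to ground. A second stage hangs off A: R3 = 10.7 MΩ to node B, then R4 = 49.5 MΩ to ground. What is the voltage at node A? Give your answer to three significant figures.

The second stage (R3 + R4 = 60.20 MΩ) loads node A in parallel with R2.
Effective lower resistance at A: R2 ‖ 60.20 = 1.804 MΩ.
So V_A = 3.46 × 0.07019 = 0.2429 V.

V_A ≈ 0.243 V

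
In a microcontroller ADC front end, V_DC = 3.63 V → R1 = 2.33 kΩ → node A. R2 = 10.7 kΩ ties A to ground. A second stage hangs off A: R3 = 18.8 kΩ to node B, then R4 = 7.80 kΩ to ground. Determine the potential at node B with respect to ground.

V_B ≈ 0.815 V

Node A sees R2 in parallel with the series input of stage 2, R3 + R4 = 26.60 kΩ.
R2 ‖ (R3+R4) = 7.631 kΩ.
V_A = 3.63 × 7.631/(2.33 + 7.631) = 2.781 V.
V_B = V_A × 0.2932 = 0.8154 V.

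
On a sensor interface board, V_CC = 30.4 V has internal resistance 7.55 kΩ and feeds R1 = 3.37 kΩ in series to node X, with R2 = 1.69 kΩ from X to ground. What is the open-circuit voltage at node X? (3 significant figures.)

R1' = 7.55 + 3.37 = 10.92 kΩ (source resistance + R1).
With X open, the divider is unloaded: V_th = 30.4 × 1.69/12.61 = 4.074 V.

V_th ≈ 4.07 V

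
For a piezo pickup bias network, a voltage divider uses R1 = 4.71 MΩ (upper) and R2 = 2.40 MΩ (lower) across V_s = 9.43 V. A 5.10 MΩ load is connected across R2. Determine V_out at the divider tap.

First combine the lower leg with the load: R2 ‖ R_L = 1.632 MΩ.
Voltage divider with the loaded lower leg: V_out = 9.43 × 1.632/(4.71 + 1.632) = 9.43 × 0.2573 = 2.427 V.

V_out ≈ 2.43 V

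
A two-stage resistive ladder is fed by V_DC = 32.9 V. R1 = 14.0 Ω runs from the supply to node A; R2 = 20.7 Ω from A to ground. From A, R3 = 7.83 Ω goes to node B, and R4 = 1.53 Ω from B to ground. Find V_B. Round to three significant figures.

V_B ≈ 1.70 V

Node A sees R2 in parallel with the series input of stage 2, R3 + R4 = 9.360 Ω.
Effective lower resistance at A: R2 ‖ 9.360 = 6.446 Ω.
So V_A = 32.9 × 0.3153 = 10.37 V.
V_B = V_A × 0.1635 = 1.695 V.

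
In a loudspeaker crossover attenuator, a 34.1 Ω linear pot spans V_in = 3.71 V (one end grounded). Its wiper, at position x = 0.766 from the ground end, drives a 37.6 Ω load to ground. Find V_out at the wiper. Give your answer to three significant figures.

V_out ≈ 2.44 V

The pot divides into 7.979 Ω above the wiper and 26.12 Ω below.
R_L loads the lower segment: effective lower R = 15.41 Ω.
Loaded-divider output: V_out = 3.71 × 0.6589 = 2.444 V.
(Unloaded: V_out = x·V_in = 2.84 V.)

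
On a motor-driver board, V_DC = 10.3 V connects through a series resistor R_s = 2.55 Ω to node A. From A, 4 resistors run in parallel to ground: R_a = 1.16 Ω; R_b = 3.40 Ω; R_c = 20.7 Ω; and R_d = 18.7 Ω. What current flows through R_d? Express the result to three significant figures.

I ≈ 0.131 A

Parallel bank: R_p = 1/(1/1.16 + 1/3.40 + 1/20.7 + 1/18.7) = 0.7949 Ω.
V_A = 10.3 × 0.7949/3.345 = 2.448 V.
Branch current I = V_A/R_d = 2.448/18.7 = 0.1309 A.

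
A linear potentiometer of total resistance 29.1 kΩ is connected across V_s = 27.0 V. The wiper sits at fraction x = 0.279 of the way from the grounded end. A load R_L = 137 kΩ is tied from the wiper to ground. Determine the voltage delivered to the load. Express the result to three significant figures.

The pot divides into 20.98 kΩ above the wiper and 8.119 kΩ below.
Lower segment in parallel with the load: 8.119 ‖ 137 = 7.665 kΩ.
Loaded-divider output: V_out = 27.0 × 0.2676 = 7.224 V.

V_out ≈ 7.22 V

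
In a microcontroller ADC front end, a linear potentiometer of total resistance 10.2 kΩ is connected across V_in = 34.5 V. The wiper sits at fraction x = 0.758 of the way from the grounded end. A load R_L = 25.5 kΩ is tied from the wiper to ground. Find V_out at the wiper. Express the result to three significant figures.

The pot divides into 2.468 kΩ above the wiper and 7.732 kΩ below.
(x·R_p) ‖ R_L = 5.933 kΩ.
V_out = 34.5 × 5.933/(2.468 + 5.933) = 24.36 V.

V_out ≈ 24.4 V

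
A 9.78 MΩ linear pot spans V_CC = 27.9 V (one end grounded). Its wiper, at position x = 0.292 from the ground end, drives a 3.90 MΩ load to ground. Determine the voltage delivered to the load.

The pot divides into 6.924 MΩ above the wiper and 2.856 MΩ below.
Lower segment in parallel with the load: 2.856 ‖ 3.90 = 1.649 MΩ.
V_out = 27.9 × 1.649/(6.924 + 1.649) = 5.365 V.

V_out ≈ 5.37 V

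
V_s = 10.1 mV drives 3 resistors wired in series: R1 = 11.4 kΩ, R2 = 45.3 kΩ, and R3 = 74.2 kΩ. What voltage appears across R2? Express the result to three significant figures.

V ≈ 3.50 mV

Series total: ΣR = 11.4 + 45.3 + 74.2 = 130.9 kΩ.
V = V_s · R/ΣR = 10.1 × 0.3461 = 3.495 mV.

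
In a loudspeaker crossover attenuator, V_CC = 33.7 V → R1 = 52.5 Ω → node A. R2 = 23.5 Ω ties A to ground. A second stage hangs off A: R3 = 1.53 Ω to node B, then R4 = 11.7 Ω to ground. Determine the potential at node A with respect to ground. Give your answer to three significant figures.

The second stage (R3 + R4 = 13.23 Ω) loads node A in parallel with R2.
Effective lower resistance at A: R2 ‖ 13.23 = 8.465 Ω.
First divider: V_A = V_CC · 8.465/(52.5 + 8.465) = 4.679 V.

V_A ≈ 4.68 V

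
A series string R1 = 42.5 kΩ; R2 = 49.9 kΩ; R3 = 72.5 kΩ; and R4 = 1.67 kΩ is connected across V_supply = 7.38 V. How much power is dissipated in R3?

P ≈ 0.142 mW

The common current is I = 7.38/166.6 = 0.04431 mA.
P(R3) = I²·R3 = (0.04431)² × 72.5 = 0.1423 mW.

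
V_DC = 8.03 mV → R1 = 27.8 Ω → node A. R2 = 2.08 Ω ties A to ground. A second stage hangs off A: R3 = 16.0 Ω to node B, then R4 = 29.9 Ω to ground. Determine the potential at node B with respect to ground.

V_B ≈ 0.349 mV

Node A sees R2 in parallel with the series input of stage 2, R3 + R4 = 45.90 Ω.
R2 ‖ (R3+R4) = 1.990 Ω.
V_A = 8.03 × 1.990/(27.8 + 1.990) = 0.5364 mV.
V_B = V_A × 0.6514 = 0.3494 mV.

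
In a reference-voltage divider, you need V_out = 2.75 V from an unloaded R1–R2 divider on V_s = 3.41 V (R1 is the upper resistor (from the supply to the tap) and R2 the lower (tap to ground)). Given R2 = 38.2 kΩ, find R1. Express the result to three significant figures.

R1 ≈ 9.17 kΩ

V_out/V_s = R2/(R1+R2) = 0.8065.
So R1 = R2 · (V_s/V_out − 1) = 38.2 × (3.41/2.75 − 1) = 38.2 × 0.2400 = 9.168 kΩ.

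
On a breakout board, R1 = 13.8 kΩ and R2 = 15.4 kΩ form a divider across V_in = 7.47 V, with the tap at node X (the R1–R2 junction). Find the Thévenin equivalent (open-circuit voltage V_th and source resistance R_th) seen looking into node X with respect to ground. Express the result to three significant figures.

Open-circuit (no load on X): V_th = V_in · R2/(R1 + R2) = 7.47 × 15.4/(13.80 + 15.4) = 3.940 V.
Zeroing V_in shorts the top of R1 to ground, so R_th = R1 ‖ R2 = 7.278 kΩ.

V_th ≈ 3.94 V, R_th ≈ 7.28 kΩ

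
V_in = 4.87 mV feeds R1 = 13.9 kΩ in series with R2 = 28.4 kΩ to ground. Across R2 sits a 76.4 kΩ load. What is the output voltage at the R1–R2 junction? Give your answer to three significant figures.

The load sits in parallel with R2, giving an effective lower resistance R2' = R2·R_L/(R2+R_L) = 20.70 kΩ.
Now apply the divider: V_out = 4.87 × 0.5983 = 2.914 mV.
(Unloaded it would be 3.27 mV; the load pulls it down.)

V_out ≈ 2.91 mV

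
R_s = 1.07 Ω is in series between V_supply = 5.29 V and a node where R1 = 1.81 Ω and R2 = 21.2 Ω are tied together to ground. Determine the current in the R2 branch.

I ≈ 0.152 A

Parallel bank: R_p = 1/(1/1.81 + 1/21.2) = 1.668 Ω.
V_A by voltage divider: V_A = 5.29 × 1.668/(1.07 + 1.668) = 3.222 V.
I(R2) = V_A / R2 = 3.222/21.2 = 0.1520 A.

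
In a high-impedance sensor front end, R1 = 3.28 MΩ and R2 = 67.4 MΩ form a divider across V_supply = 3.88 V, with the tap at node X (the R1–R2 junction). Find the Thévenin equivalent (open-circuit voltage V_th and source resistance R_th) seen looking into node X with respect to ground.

V_th ≈ 3.70 V, R_th ≈ 3.13 MΩ

V_th is the unloaded tap voltage: V_supply · R2/(R1+R2) = 3.88 × 0.9536 = 3.700 V.
Looking into X with the source shorted: R_th = R1·R2/(R1+R2) = 3.280 × 67.4/70.68 = 3.128 MΩ.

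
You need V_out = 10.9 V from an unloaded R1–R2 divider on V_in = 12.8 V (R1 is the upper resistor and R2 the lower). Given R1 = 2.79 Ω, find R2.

The divider ratio is R2/(R1+R2) = 10.9/12.8 = 0.8516.
R2 = R1 · 0.8516/(1 − 0.8516) = 16.01 Ω.

R2 ≈ 16.0 Ω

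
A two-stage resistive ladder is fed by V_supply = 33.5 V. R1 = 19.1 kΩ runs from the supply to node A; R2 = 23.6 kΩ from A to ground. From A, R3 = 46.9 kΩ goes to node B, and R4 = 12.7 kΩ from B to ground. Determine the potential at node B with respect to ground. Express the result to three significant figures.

The second stage (R3 + R4 = 59.60 kΩ) loads node A in parallel with R2.
Effective lower resistance at A: R2 ‖ 59.60 = 16.91 kΩ.
First divider: V_A = V_supply · 16.91/(19.1 + 16.91) = 15.73 V.
V_B = V_A × 0.2131 = 3.352 V.

V_B ≈ 3.35 V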